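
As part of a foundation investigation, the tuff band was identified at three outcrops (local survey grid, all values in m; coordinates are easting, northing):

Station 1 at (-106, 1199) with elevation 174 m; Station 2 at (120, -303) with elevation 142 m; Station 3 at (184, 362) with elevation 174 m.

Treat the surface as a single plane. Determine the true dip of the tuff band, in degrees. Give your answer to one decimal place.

Two edge vectors: Station 1→Station 2 = (226, -1502, -32), Station 1→Station 3 = (290, -837, 0).
Normal n = (Station 1→Station 2) × (Station 1→Station 3) = (-26784, -9280, 246418).
So ∂z/∂easting = −n_x/n_z = 0.10869 and ∂z/∂northing = −n_y/n_z = 0.03766.
Gradient magnitude |∇z| = √(a² + b²) = √(0.01181 + 0.00142) = 0.11503.
True dip = arctan(0.11503) = 6.6°, dipping toward WSW (azimuth ≈ 251°).

6.6°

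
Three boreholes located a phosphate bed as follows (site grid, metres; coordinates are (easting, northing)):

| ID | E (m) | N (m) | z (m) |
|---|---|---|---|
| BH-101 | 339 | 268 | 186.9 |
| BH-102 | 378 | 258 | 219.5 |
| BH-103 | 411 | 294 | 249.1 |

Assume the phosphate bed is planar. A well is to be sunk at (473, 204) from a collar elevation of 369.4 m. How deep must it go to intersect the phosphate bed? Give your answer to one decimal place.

71.8 m

Two edge vectors: BH-101→BH-102 = (39, -10, 32.6), BH-101→BH-103 = (72, 26, 62.2).
Normal n = (BH-101→BH-102) × (BH-101→BH-103) = (-1469.6, -78.6, 1734).
So ∂z/∂E = −n_x/n_z = 0.84752 and ∂z/∂N = −n_y/n_z = 0.04533.
Intercept c from BH-101: 186.9 − 287.31 − 12.15 = −112.56.
At (473, 204): z_contact = 400.88 + 9.25 − 112.56 = 297.57 m.
Depth below ground = 369.4 − 297.57 = 71.8 m.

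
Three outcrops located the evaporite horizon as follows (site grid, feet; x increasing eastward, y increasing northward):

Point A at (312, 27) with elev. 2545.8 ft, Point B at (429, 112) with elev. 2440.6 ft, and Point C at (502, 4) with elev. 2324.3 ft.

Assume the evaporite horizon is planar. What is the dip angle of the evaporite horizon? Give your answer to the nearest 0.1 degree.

Let the plane be z = a·x + b·y + c.
Point B−Point A: 117a + 85b = −105.2;  Point C−Point A: 190a − 23b = −221.5.
Solving gives a = −1.12771, b = 0.31461.
Gradient magnitude |∇z| = √(a² + b²) = √(1.27172 + 0.09898) = 1.17077.
True dip = arctan(1.17077) = 49.5°, dipping toward ESE (azimuth ≈ 106°).

49.5°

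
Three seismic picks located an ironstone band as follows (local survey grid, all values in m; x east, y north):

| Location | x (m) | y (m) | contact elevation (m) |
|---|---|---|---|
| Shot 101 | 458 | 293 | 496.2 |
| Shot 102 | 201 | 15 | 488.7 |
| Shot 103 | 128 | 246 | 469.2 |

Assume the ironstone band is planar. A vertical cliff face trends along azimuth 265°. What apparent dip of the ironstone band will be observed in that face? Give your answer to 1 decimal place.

4.8°

Two edge vectors: Shot 101→Shot 102 = (-257, -278, -7.5), Shot 101→Shot 103 = (-330, -47, -27).
Normal n = (Shot 101→Shot 102) × (Shot 101→Shot 103) = (7153.5, -4464, -79661).
So ∂z/∂x = −n_x/n_z = 0.08980 and ∂z/∂y = −n_y/n_z = −0.05604.
Unit vector along 265° is (sin 265°, cos 265°) = (-0.9962, -0.0872).
Slope in that direction = a·(-0.9962) + b·(-0.0872) = −0.08457.
Apparent dip = arctan|0.08457| = 4.8° (true dip is 6.0°, so apparent ≤ true as expected).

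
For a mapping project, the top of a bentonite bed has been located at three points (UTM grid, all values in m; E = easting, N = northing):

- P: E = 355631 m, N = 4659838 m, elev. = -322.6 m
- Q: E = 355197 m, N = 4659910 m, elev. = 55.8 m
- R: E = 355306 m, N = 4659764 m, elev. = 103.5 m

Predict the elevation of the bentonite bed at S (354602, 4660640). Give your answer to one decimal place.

-129.8 m

Two edge vectors: P→Q = (-434, 72, 378.4), P→R = (-325, -74, 426.1).
Normal n = (P→Q) × (P→R) = (58680.8, 61947.4, 55516).
So ∂z/∂E = −n_x/n_z = −1.057006989 and ∂z/∂N = −n_y/n_z = −1.115847684.
Intercept c from P: -322.6 + 375904.45 + 5199669.44 = 5575251.29.
At (354602, 4660640): z = −374816.8 − 5200564.3 + 5575251.29 = -129.8 m.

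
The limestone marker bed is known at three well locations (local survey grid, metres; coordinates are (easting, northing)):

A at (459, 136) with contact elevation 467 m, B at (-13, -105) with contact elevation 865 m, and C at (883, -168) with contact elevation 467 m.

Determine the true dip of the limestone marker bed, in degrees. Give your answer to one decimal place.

Two edge vectors: A→B = (-472, -241, 398), A→C = (424, -304, 0).
Normal n = (A→B) × (A→C) = (120992, 168752, 245672).
So ∂z/∂E = −n_x/n_z = −0.49249 and ∂z/∂N = −n_y/n_z = −0.68690.
Gradient magnitude |∇z| = √(a² + b²) = √(0.24255 + 0.47183) = 0.84521.
True dip = arctan(0.84521) = 40.2°, dipping toward NE (azimuth ≈ 036°).

40.2°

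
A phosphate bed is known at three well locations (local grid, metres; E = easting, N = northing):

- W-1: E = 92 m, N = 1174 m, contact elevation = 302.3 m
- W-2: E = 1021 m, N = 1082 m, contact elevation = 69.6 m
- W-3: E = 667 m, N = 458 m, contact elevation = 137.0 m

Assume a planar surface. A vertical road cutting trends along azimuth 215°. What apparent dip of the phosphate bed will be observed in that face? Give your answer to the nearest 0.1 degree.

6.6°

Let the plane be z = a·E + b·N + c.
W-2−W-1: 929a − 92b = −232.7;  W-3−W-1: 575a − 716b = −165.3.
Solving gives a = −0.24729, b = 0.03228.
Unit vector along 215° is (sin 215°, cos 215°) = (-0.5736, -0.8192).
Slope in that direction = a·(-0.5736) + b·(-0.8192) = 0.11540.
Apparent dip = arctan|0.11540| = 6.6° (true dip is 14.0°, so apparent ≤ true as expected).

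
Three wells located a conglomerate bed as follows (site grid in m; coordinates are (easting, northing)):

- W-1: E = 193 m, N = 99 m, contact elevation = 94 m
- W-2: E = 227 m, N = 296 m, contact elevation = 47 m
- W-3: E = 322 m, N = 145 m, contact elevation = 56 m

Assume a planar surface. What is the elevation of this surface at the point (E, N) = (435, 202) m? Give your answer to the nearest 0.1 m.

Two edge vectors: W-1→W-2 = (34, 197, -47), W-1→W-3 = (129, 46, -38).
Normal n = (W-1→W-2) × (W-1→W-3) = (-5324, -4771, -23849).
So ∂z/∂E = −n_x/n_z = −0.22324 and ∂z/∂N = −n_y/n_z = −0.20005.
Intercept c from W-1: 94 + 43.08 + 19.80 = 156.89.
At (435, 202): z = −97.1 − 40.4 + 156.89 = 19.4 m.

19.4 m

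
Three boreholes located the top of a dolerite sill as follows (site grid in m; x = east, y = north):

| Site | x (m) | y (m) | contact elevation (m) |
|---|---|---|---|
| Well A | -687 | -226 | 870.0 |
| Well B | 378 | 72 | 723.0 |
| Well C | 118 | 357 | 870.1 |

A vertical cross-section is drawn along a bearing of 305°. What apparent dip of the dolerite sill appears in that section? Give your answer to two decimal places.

19.93°

Let the plane be z = a·x + b·y + c.
Well B−Well A: 1065a + 298b = −147;  Well C−Well A: 805a + 583b = 0.1.
Solving gives a = −0.22501, b = 0.31087.
Unit vector along 305° is (sin 305°, cos 305°) = (-0.8192, 0.5736).
Slope in that direction = a·(-0.8192) + b·(0.5736) = 0.36262.
Apparent dip = arctan|0.36262| = 19.93° (true dip is 21.0°, so apparent ≤ true as expected).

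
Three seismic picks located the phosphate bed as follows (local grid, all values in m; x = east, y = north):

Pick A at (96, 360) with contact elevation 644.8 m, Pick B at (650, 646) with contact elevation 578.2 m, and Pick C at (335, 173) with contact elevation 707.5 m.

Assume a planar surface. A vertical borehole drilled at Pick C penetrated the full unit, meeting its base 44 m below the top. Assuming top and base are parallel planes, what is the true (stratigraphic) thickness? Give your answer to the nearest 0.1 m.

Two edge vectors: Pick A→Pick B = (554, 286, -66.6), Pick A→Pick C = (239, -187, 62.7).
Normal n = (Pick A→Pick B) × (Pick A→Pick C) = (5478, -50653.2, -171952).
So ∂z/∂x = −n_x/n_z = 0.03186 and ∂z/∂y = −n_y/n_z = −0.29458.
|∇z| = √(a²+b²) = 0.29630, so dip δ = arctan(0.29630) = 16.50°.
True thickness = vertical thickness × cos δ = 44 × cos 16.50° = 42.2 m.

42.2 m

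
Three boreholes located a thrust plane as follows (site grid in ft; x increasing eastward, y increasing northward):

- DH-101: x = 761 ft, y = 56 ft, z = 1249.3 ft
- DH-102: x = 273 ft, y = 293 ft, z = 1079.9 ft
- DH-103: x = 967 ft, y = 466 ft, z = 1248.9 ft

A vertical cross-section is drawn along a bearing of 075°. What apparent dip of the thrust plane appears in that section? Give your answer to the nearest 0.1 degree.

13.1°

Two edge vectors: DH-101→DH-102 = (-488, 237, -169.4), DH-101→DH-103 = (206, 410, -0.4).
Normal n = (DH-101→DH-102) × (DH-101→DH-103) = (69359.2, -35091.6, -248902).
So ∂z/∂x = −n_x/n_z = 0.27866 and ∂z/∂y = −n_y/n_z = −0.14099.
Unit vector along 075° is (sin 75°, cos 75°) = (0.9659, 0.2588).
Slope in that direction = a·(0.9659) + b·(0.2588) = 0.23268.
Apparent dip = arctan|0.23268| = 13.1° (true dip is 17.3°, so apparent ≤ true as expected).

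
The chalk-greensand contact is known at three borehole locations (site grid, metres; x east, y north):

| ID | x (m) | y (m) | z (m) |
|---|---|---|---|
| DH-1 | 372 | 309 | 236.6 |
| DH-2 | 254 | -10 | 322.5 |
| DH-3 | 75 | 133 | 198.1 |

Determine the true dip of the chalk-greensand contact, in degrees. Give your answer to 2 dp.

28.80°

Let the plane be z = a·x + b·y + c.
DH-2−DH-1: −118a − 319b = 85.9;  DH-3−DH-1: −297a − 176b = −38.5.
Solving gives a = 0.37039, b = −0.40629.
Gradient magnitude |∇z| = √(a² + b²) = √(0.13719 + 0.16507) = 0.54978.
True dip = arctan(0.54978) = 28.80°, dipping toward NW (azimuth ≈ 318°).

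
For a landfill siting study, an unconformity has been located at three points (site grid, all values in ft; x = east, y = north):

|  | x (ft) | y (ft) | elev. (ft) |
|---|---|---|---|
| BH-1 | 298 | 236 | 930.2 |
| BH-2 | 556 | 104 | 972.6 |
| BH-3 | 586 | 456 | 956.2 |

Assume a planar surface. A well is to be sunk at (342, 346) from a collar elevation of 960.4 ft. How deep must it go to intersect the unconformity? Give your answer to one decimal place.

Two edge vectors: BH-1→BH-2 = (258, -132, 42.4), BH-1→BH-3 = (288, 220, 26).
Normal n = (BH-1→BH-2) × (BH-1→BH-3) = (-12760, 5503.2, 94776).
So ∂z/∂x = −n_x/n_z = 0.13463 and ∂z/∂y = −n_y/n_z = −0.05807.
Intercept c from BH-1: 930.2 − 40.12 + 13.70 = 903.78.
At (342, 346): z_contact = 46.04 − 20.09 + 903.78 = 929.74 ft.
Depth below ground = 960.4 − 929.74 = 30.7 ft.

30.7 ft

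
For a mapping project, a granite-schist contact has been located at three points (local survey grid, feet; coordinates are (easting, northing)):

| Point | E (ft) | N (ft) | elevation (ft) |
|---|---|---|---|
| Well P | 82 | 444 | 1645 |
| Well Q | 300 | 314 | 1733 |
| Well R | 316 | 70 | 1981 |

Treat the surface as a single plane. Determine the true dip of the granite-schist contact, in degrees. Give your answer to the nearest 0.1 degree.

46.4°

Two edge vectors: Well P→Well Q = (218, -130, 88), Well P→Well R = (234, -374, 336).
Normal n = (Well P→Well Q) × (Well P→Well R) = (-10768, -52656, -51112).
So ∂z/∂E = −n_x/n_z = −0.21067 and ∂z/∂N = −n_y/n_z = −1.03021.
Gradient magnitude |∇z| = √(a² + b²) = √(0.04438 + 1.06133) = 1.05153.
True dip = arctan(1.05153) = 46.4°, dipping toward NNE (azimuth ≈ 012°).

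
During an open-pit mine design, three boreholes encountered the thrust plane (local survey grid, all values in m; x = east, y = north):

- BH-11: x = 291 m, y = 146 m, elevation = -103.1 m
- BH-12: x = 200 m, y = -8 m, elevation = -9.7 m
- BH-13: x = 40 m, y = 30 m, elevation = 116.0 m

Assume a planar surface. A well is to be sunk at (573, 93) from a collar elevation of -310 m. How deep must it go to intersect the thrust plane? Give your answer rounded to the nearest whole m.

16 m

Let the plane be z = a·x + b·y + c.
BH-12−BH-11: −91a − 154b = 93.4;  BH-13−BH-11: −251a − 116b = 219.1.
Solving gives a = −0.81525, b = −0.12475.
Then c = -103.1 − a·291 − b·146 = 152.35.
At (573, 93): z_contact = −467.1 − 11.6 + 152.35 = -326.4 m.
Depth below ground = -310 − (-326.4) = 16 m.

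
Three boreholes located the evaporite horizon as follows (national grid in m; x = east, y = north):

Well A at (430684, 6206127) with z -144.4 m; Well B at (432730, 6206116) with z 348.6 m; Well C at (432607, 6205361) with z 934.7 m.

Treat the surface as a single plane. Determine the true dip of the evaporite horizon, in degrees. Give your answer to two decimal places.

40.31°

Two edge vectors: Well A→Well B = (2046, -11, 493), Well A→Well C = (1923, -766, 1079.1).
Normal n = (Well A→Well B) × (Well A→Well C) = (365767.9, -1259799.6, -1546083).
So ∂z/∂x = −n_x/n_z = 0.23658 and ∂z/∂y = −n_y/n_z = −0.81483.
Gradient magnitude |∇z| = √(a² + b²) = √(0.05597 + 0.66395) = 0.84848.
True dip = arctan(0.84848) = 40.31°, dipping toward NNW (azimuth ≈ 344°).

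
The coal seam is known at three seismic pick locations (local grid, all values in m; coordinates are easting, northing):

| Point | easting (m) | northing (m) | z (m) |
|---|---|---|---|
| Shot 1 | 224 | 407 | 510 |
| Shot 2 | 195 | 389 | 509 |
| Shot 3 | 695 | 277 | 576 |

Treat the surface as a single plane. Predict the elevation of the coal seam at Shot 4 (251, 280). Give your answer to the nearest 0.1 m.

Let the plane be z = a·easting + b·northing + c.
Shot 2−Shot 1: −29a − 18b = −1;  Shot 3−Shot 1: 471a − 130b = 66.
Solving gives a = 0.10761, b = −0.11782.
Then c = 510 − a·224 − b·407 = 533.85.
At (251, 280): z = 27.0 − 33.0 + 533.85 = 527.9 m.

527.9 m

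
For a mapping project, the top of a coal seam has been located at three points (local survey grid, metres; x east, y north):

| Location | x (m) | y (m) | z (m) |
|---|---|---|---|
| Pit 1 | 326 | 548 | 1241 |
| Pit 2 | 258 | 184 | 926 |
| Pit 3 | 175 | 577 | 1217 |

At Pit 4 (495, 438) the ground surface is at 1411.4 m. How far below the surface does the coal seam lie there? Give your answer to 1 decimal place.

Let the plane be z = a·x + b·y + c.
Pit 2−Pit 1: −68a − 364b = −315;  Pit 3−Pit 1: −151a + 29b = −24.
Solving gives a = 0.31388, b = 0.80675.
Then c = 1241 − a·326 − b·548 = 696.58.
At (495, 438): z_contact = 155.37 + 353.36 + 696.58 = 1205.30 m.
Depth below ground = 1411.4 − 1205.30 = 206.1 m.

206.1 m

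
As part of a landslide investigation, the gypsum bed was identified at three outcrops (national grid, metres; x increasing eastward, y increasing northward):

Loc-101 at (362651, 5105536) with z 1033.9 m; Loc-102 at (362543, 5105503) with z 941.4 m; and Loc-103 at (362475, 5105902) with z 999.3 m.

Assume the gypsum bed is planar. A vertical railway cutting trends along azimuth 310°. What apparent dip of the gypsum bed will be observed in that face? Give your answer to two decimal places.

22.47°

Two edge vectors: Loc-101→Loc-102 = (-108, -33, -92.5), Loc-101→Loc-103 = (-176, 366, -34.6).
Normal n = (Loc-101→Loc-102) × (Loc-101→Loc-103) = (34996.8, 12543.2, -45336).
So ∂z/∂x = −n_x/n_z = 0.77194 and ∂z/∂y = −n_y/n_z = 0.27667.
Unit vector along 310° is (sin 310°, cos 310°) = (-0.7660, 0.6428).
Slope in that direction = a·(-0.7660) + b·(0.6428) = −0.41350.
Apparent dip = arctan|0.41350| = 22.47° (true dip is 39.4°, so apparent ≤ true as expected).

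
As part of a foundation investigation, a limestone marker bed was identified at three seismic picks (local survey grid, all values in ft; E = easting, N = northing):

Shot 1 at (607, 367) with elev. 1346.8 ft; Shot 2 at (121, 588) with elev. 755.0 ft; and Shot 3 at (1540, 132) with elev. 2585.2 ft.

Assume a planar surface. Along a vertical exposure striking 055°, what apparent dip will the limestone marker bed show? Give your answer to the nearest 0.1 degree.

56.5°

Two edge vectors: Shot 1→Shot 2 = (-486, 221, -591.8), Shot 1→Shot 3 = (933, -235, 1238.4).
Normal n = (Shot 1→Shot 2) × (Shot 1→Shot 3) = (134613.4, 49713, -91983).
So ∂z/∂E = −n_x/n_z = 1.46346 and ∂z/∂N = −n_y/n_z = 0.54046.
Unit vector along 055° is (sin 55°, cos 55°) = (0.8192, 0.5736).
Slope in that direction = a·(0.8192) + b·(0.5736) = 1.50879.
Apparent dip = arctan|1.50879| = 56.5° (true dip is 57.3°, so apparent ≤ true as expected).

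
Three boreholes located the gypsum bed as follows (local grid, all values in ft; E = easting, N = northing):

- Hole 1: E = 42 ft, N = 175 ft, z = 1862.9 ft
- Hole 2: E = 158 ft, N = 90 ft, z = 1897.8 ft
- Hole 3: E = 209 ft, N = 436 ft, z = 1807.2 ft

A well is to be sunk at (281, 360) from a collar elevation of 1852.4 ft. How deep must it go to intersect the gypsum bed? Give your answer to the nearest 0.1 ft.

Let the plane be z = a·E + b·N + c.
Hole 2−Hole 1: 116a − 85b = 34.9;  Hole 3−Hole 1: 167a + 261b = −55.7.
Solving gives a = 0.09837, b = −0.27635.
Then c = 1862.9 − a·42 − b·175 = 1907.13.
At (281, 360): z_contact = 27.64 − 99.49 + 1907.13 = 1835.28 ft.
Depth below ground = 1852.4 − 1835.28 = 17.1 ft.

17.1 ft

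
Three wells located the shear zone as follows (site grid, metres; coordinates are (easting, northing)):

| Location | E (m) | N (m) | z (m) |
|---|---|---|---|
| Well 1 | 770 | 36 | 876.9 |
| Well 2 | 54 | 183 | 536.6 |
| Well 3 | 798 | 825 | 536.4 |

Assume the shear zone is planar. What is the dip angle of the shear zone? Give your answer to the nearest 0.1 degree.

30.4°

Let the plane be z = a·E + b·N + c.
Well 2−Well 1: −716a + 147b = −340.3;  Well 3−Well 1: 28a + 789b = −340.5.
Solving gives a = 0.38388, b = −0.44518.
Gradient magnitude |∇z| = √(a² + b²) = √(0.14736 + 0.19819) = 0.58784.
True dip = arctan(0.58784) = 30.4°, dipping toward NW (azimuth ≈ 319°).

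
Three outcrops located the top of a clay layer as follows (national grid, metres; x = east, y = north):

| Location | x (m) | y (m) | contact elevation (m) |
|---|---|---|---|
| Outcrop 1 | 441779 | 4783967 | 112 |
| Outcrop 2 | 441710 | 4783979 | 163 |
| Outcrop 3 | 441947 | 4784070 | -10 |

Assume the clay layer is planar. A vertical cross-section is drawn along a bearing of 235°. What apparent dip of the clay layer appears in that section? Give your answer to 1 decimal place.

30.7°

Let the plane be z = a·x + b·y + c.
Outcrop 2−Outcrop 1: −69a + 12b = 51;  Outcrop 3−Outcrop 1: 168a + 103b = −122.
Solving gives a = −0.73627, b = 0.01644.
Unit vector along 235° is (sin 235°, cos 235°) = (-0.8192, -0.5736).
Slope in that direction = a·(-0.8192) + b·(-0.5736) = 0.59369.
Apparent dip = arctan|0.59369| = 30.7° (true dip is 36.4°, so apparent ≤ true as expected).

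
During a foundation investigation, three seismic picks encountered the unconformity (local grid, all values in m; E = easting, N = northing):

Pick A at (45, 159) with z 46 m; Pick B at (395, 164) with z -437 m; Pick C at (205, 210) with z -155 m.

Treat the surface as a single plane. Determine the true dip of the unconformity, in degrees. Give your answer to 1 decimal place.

55.3°

Let the plane be z = a·E + b·N + c.
Pick B−Pick A: 350a + 5b = −483;  Pick C−Pick A: 160a + 51b = −201.
Solving gives a = −1.38581, b = 0.40645.
Gradient magnitude |∇z| = √(a² + b²) = √(1.92046 + 0.16520) = 1.44418.
True dip = arctan(1.44418) = 55.3°, dipping toward ESE (azimuth ≈ 106°).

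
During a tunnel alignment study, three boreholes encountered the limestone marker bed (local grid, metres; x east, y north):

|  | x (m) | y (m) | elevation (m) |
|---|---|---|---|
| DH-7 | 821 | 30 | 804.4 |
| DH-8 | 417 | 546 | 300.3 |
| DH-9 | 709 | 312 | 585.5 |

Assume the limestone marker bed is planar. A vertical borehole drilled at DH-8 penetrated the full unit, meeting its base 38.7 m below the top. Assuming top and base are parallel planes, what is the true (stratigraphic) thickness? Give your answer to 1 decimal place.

Two edge vectors: DH-7→DH-8 = (-404, 516, -504.1), DH-7→DH-9 = (-112, 282, -218.9).
Normal n = (DH-7→DH-8) × (DH-7→DH-9) = (29203.8, -31976.4, -56136).
So ∂z/∂x = −n_x/n_z = 0.52023 and ∂z/∂y = −n_y/n_z = −0.56962.
|∇z| = √(a²+b²) = 0.77144, so dip δ = arctan(0.77144) = 37.65°.
True thickness = vertical thickness × cos δ = 38.7 × cos 37.65° = 30.6 m.

30.6 m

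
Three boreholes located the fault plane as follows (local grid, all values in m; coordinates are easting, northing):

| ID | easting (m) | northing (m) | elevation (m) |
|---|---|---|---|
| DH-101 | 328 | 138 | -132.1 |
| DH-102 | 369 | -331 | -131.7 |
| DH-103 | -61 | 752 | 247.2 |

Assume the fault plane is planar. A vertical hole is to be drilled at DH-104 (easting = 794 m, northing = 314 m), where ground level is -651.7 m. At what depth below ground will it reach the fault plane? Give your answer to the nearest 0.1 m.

Let the plane be z = a·easting + b·northing + c.
DH-102−DH-101: 41a − 469b = 0.4;  DH-103−DH-101: −389a + 614b = 379.3.
Solving gives a = −1.13271, b = −0.09987.
Then c = -132.1 − a·328 − b·138 = 253.21.
At (794, 314): z_contact = −899.37 − 31.36 + 253.21 = -677.52 m.
Depth below ground = -651.7 − (-677.52) = 25.8 m.

25.8 m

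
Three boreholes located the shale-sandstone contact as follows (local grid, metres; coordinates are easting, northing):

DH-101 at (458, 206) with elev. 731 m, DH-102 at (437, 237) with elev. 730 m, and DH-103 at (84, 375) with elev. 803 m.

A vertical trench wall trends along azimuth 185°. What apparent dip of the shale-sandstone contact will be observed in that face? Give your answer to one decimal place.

14.6°

Let the plane be z = a·easting + b·northing + c.
DH-102−DH-101: −21a + 31b = −1;  DH-103−DH-101: −374a + 169b = 72.
Solving gives a = −0.29845, b = −0.23443.
Unit vector along 185° is (sin 185°, cos 185°) = (-0.0872, -0.9962).
Slope in that direction = a·(-0.0872) + b·(-0.9962) = 0.25955.
Apparent dip = arctan|0.25955| = 14.6° (true dip is 20.8°, so apparent ≤ true as expected).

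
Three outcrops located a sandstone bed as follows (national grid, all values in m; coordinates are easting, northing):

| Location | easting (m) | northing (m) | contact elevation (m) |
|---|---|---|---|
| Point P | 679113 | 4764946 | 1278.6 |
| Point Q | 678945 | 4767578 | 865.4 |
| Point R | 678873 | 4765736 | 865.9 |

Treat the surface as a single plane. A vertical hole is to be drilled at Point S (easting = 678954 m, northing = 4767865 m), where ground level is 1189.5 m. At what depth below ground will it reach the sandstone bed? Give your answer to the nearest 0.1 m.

Let the plane be z = a·easting + b·northing + c.
Point Q−Point P: −168a + 2632b = −413.2;  Point R−Point P: −240a + 790b = −412.7.
Solving gives a = 1.522764149, b = −0.059793170.
Then c = 1278.6 − a·679113 − b·4764946 = −747939.10.
At (678954, 4767865): z_contact = 1033886.81 − 285085.76 − 747939.10 = 861.94 m.
Depth below ground = 1189.5 − 861.94 = 327.6 m.

327.6 m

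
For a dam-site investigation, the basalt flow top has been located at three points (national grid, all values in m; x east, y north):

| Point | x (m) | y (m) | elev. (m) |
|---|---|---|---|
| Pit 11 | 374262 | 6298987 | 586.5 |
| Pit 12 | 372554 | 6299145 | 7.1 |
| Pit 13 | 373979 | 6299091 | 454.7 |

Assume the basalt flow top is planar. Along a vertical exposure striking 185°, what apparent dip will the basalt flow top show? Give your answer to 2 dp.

Two edge vectors: Pit 11→Pit 12 = (-1708, 158, -579.4), Pit 11→Pit 13 = (-283, 104, -131.8).
Normal n = (Pit 11→Pit 12) × (Pit 11→Pit 13) = (39433.2, -61144.2, -132918).
So ∂z/∂x = −n_x/n_z = 0.29667 and ∂z/∂y = −n_y/n_z = −0.46001.
Unit vector along 185° is (sin 185°, cos 185°) = (-0.0872, -0.9962).
Slope in that direction = a·(-0.0872) + b·(-0.9962) = 0.43241.
Apparent dip = arctan|0.43241| = 23.38° (true dip is 28.7°, so apparent ≤ true as expected).

23.38°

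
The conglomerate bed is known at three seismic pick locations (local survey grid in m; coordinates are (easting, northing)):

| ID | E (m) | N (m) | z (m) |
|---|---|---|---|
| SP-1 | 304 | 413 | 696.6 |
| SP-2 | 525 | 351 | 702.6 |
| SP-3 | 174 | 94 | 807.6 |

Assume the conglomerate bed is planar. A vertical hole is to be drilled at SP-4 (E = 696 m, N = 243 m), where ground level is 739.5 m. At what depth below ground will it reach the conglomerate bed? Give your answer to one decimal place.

12.9 m

Let the plane be z = a·E + b·N + c.
SP-2−SP-1: 221a − 62b = 6;  SP-3−SP-1: −130a − 319b = 111.
Solving gives a = −0.06324, b = −0.32219.
Then c = 696.6 − a·304 − b·413 = 848.89.
At (696, 243): z_contact = −44.01 − 78.29 + 848.89 = 726.58 m.
Depth below ground = 739.5 − 726.58 = 12.9 m.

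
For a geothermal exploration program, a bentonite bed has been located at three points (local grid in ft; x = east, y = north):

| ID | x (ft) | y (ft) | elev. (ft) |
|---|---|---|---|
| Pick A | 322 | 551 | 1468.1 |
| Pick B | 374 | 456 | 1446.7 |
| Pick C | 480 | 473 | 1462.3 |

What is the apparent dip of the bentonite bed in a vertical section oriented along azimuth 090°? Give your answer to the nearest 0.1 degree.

Let the plane be z = a·x + b·y + c.
Pick B−Pick A: 52a − 95b = −21.4;  Pick C−Pick A: 158a − 78b = −5.8.
Solving gives a = 0.10208, b = 0.28114.
Unit vector along 090° is (sin 90°, cos 90°) = (1.0000, 0.0000).
Slope in that direction = a·(1.0000) + b·(0.0000) = 0.10208.
Apparent dip = arctan|0.10208| = 5.8° (true dip is 16.7°, so apparent ≤ true as expected).

5.8°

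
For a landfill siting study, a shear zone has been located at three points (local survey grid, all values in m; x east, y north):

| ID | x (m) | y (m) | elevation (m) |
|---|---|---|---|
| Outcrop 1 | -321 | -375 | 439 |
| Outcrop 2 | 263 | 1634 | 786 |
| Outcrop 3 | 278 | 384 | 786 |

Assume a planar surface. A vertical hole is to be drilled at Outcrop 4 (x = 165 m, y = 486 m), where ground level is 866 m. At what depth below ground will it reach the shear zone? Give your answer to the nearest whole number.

144 m

Let the plane be z = a·x + b·y + c.
Outcrop 2−Outcrop 1: 584a + 2009b = 347;  Outcrop 3−Outcrop 1: 599a + 759b = 347.
Solving gives a = 0.57062, b = 0.00685.
Then c = 439 − a·-321 − b·-375 = 624.74.
At (165, 486): z_contact = 94.2 + 3.3 + 624.74 = 722.2 m.
Depth below ground = 866 − 722.2 = 144 m.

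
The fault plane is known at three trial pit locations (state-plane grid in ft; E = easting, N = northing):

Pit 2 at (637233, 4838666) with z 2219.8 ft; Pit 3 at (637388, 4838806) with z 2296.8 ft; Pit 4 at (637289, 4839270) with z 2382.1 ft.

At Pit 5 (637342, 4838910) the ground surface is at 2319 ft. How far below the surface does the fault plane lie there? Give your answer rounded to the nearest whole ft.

10 ft

Two edge vectors: Pit 2→Pit 3 = (155, 140, 77), Pit 2→Pit 4 = (56, 604, 162.3).
Normal n = (Pit 2→Pit 3) × (Pit 2→Pit 4) = (-23786, -20844.5, 85780).
So ∂z/∂E = −n_x/n_z = 0.27729074 and ∂z/∂N = −n_y/n_z = 0.24299953.
Intercept c from Pit 2: 2219.8 − 176698.81 − 1175793.58 = −1350272.59.
At (637342, 4838910): z_contact = 176729.0 + 1175852.9 − 1350272.59 = 2309.3 ft.
Depth below ground = 2319 − 2309.3 = 10 ft.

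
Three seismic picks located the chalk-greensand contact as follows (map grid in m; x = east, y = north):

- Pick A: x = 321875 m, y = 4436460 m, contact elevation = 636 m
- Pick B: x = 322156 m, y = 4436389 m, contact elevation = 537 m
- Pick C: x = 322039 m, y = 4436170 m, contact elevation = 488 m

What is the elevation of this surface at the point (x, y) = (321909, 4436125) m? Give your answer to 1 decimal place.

Let the plane be z = a·x + b·y + c.
Pick B−Pick A: 281a − 71b = −99;  Pick C−Pick A: 164a − 290b = −148.
Solving gives a = −0.260601896, b = 0.362969962.
Then c = 636 − a·321875 − b·4436460 = −1525784.48.
At (321909, 4436125): z = −83890.1 + 1610180.1 − 1525784.48 = 505.5 m.

505.5 m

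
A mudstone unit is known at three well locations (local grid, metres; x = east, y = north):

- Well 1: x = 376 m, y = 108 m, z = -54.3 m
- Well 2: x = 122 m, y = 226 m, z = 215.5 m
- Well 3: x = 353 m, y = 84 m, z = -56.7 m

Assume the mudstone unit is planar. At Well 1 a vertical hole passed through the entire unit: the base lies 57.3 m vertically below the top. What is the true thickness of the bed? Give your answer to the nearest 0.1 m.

39.6 m

Two edge vectors: Well 1→Well 2 = (-254, 118, 269.8), Well 1→Well 3 = (-23, -24, -2.4).
Normal n = (Well 1→Well 2) × (Well 1→Well 3) = (6192, -6815, 8810).
So ∂z/∂x = −n_x/n_z = −0.70284 and ∂z/∂y = −n_y/n_z = 0.77355.
|∇z| = √(a²+b²) = 1.04516, so dip δ = arctan(1.04516) = 46.27°.
True thickness = vertical thickness × cos δ = 57.3 × cos 46.27° = 39.6 m.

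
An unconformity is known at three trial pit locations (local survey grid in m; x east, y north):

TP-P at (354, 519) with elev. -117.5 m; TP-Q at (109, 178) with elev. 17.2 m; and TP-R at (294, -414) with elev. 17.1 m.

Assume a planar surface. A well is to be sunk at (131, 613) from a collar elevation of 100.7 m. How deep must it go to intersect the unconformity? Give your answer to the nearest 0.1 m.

144.0 m

Let the plane be z = a·x + b·y + c.
TP-Q−TP-P: −245a − 341b = 134.7;  TP-R−TP-P: −60a − 933b = 134.6.
Solving gives a = −0.38331, b = −0.11962.
Then c = -117.5 − a·354 − b·519 = 80.27.
At (131, 613): z_contact = −50.21 − 73.32 + 80.27 = -43.27 m.
Depth below ground = 100.7 − (-43.27) = 144.0 m.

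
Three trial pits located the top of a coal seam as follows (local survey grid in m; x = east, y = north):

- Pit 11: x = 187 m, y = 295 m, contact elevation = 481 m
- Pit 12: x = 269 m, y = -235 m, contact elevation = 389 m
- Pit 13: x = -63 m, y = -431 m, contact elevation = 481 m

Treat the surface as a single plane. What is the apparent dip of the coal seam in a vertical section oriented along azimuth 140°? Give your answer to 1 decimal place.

Two edge vectors: Pit 11→Pit 12 = (82, -530, -92), Pit 11→Pit 13 = (-250, -726, 0).
Normal n = (Pit 11→Pit 12) × (Pit 11→Pit 13) = (-66792, 23000, -192032).
So ∂z/∂x = −n_x/n_z = −0.34782 and ∂z/∂y = −n_y/n_z = 0.11977.
Unit vector along 140° is (sin 140°, cos 140°) = (0.6428, -0.7660).
Slope in that direction = a·(0.6428) + b·(-0.7660) = −0.31532.
Apparent dip = arctan|0.31532| = 17.5° (true dip is 20.2°, so apparent ≤ true as expected).

17.5°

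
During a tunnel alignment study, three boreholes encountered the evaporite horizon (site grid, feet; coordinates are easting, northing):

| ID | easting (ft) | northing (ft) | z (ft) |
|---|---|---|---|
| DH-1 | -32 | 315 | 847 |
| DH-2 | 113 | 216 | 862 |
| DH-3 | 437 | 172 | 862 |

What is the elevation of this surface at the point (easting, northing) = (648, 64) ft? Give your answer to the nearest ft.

877 ft

Two edge vectors: DH-1→DH-2 = (145, -99, 15), DH-1→DH-3 = (469, -143, 15).
Normal n = (DH-1→DH-2) × (DH-1→DH-3) = (660, 4860, 25696).
So ∂z/∂easting = −n_x/n_z = −0.02568 and ∂z/∂northing = −n_y/n_z = −0.18913.
Intercept c from DH-1: 847 − 0.82 + 59.58 = 905.76.
At (648, 64): z = −16.6 − 12.1 + 905.76 = 877.0 ft.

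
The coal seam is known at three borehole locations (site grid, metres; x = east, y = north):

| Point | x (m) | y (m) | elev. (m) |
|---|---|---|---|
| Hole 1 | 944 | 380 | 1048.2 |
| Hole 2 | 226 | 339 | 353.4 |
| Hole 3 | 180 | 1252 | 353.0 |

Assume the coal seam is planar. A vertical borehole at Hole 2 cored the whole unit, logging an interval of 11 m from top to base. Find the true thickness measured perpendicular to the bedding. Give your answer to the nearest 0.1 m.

Let the plane be z = a·x + b·y + c.
Hole 2−Hole 1: −718a − 41b = −694.8;  Hole 3−Hole 1: −764a + 872b = −695.2.
Solving gives a = 0.96494, b = 0.04818.
|∇z| = √(a²+b²) = 0.96614, so dip δ = arctan(0.96614) = 44.01°.
True thickness = vertical thickness × cos δ = 11 × cos 44.01° = 7.9 m.

7.9 m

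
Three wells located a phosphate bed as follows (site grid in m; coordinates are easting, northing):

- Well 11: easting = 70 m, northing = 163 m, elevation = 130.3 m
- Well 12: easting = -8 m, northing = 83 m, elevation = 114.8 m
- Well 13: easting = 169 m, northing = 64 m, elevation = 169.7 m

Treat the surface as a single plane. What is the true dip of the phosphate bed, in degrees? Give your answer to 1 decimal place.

Two edge vectors: Well 11→Well 12 = (-78, -80, -15.5), Well 11→Well 13 = (99, -99, 39.4).
Normal n = (Well 11→Well 12) × (Well 11→Well 13) = (-4686.5, 1538.7, 15642).
So ∂z/∂easting = −n_x/n_z = 0.29961 and ∂z/∂northing = −n_y/n_z = −0.09837.
Gradient magnitude |∇z| = √(a² + b²) = √(0.08977 + 0.00968) = 0.31535.
True dip = arctan(0.31535) = 17.5°, dipping toward WNW (azimuth ≈ 288°).

17.5°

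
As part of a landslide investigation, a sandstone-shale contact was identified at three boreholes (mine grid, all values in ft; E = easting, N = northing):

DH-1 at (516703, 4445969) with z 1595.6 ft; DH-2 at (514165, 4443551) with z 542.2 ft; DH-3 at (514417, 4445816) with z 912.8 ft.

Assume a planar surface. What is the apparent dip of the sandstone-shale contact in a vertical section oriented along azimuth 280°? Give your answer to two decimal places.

Let the plane be z = a·E + b·N + c.
DH-2−DH-1: −2538a − 2418b = −1053.4;  DH-3−DH-1: −2286a − 153b = −682.8.
Solving gives a = 0.28990, b = 0.13137.
Unit vector along 280° is (sin 280°, cos 280°) = (-0.9848, 0.1736).
Slope in that direction = a·(-0.9848) + b·(0.1736) = −0.26268.
Apparent dip = arctan|0.26268| = 14.72° (true dip is 17.7°, so apparent ≤ true as expected).

14.72°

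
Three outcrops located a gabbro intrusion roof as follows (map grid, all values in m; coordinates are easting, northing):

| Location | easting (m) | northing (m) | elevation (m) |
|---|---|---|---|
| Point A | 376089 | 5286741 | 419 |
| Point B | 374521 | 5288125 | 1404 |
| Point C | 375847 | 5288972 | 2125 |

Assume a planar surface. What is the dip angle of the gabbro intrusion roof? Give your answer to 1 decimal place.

Let the plane be z = a·easting + b·northing + c.
Point B−Point A: −1568a + 1384b = 985;  Point C−Point A: −242a + 2231b = 1706.
Solving gives a = 0.05171, b = 0.77029.
Gradient magnitude |∇z| = √(a² + b²) = √(0.00267 + 0.59334) = 0.77202.
True dip = arctan(0.77202) = 37.7°, dipping toward S (azimuth ≈ 184°).

37.7°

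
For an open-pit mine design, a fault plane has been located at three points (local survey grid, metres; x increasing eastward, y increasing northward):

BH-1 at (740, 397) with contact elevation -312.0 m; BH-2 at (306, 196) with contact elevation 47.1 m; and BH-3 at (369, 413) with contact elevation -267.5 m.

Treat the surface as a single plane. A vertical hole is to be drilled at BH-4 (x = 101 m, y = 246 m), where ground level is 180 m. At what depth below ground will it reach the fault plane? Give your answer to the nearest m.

166 m

Two edge vectors: BH-1→BH-2 = (-434, -201, 359.1), BH-1→BH-3 = (-371, 16, 44.5).
Normal n = (BH-1→BH-2) × (BH-1→BH-3) = (-14690.1, -113913.1, -81515).
So ∂z/∂x = −n_x/n_z = −0.18021 and ∂z/∂y = −n_y/n_z = −1.39745.
Intercept c from BH-1: -312 + 133.36 + 554.79 = 376.15.
At (101, 246): z_contact = −18.2 − 343.8 + 376.15 = 14.2 m.
Depth below ground = 180 − 14.2 = 166 m.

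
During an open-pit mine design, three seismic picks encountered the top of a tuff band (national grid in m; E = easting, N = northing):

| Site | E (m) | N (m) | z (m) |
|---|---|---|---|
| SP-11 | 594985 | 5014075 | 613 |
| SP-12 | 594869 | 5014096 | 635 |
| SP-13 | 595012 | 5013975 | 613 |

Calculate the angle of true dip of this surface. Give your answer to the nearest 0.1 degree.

Two edge vectors: SP-11→SP-12 = (-116, 21, 22), SP-11→SP-13 = (27, -100, 0).
Normal n = (SP-11→SP-12) × (SP-11→SP-13) = (2200, 594, 11033).
So ∂z/∂E = −n_x/n_z = −0.19940 and ∂z/∂N = −n_y/n_z = −0.05384.
Gradient magnitude |∇z| = √(a² + b²) = √(0.03976 + 0.00290) = 0.20654.
True dip = arctan(0.20654) = 11.7°, dipping toward ENE (azimuth ≈ 075°).

11.7°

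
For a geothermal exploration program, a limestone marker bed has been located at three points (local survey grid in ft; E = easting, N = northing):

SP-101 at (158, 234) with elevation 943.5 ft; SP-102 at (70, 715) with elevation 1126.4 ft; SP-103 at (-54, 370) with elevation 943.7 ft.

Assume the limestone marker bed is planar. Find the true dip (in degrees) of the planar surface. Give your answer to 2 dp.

Let the plane be z = a·E + b·N + c.
SP-102−SP-101: −88a + 481b = 182.9;  SP-103−SP-101: −212a + 136b = 0.2.
Solving gives a = 0.27530, b = 0.43062.
Gradient magnitude |∇z| = √(a² + b²) = √(0.07579 + 0.18543) = 0.51110.
True dip = arctan(0.51110) = 27.07°, dipping toward SSW (azimuth ≈ 213°).

27.07°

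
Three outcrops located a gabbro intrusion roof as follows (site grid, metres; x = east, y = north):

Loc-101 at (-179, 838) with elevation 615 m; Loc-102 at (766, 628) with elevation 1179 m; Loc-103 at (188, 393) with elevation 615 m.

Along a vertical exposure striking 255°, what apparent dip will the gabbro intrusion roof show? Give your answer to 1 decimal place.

40.8°

Two edge vectors: Loc-101→Loc-102 = (945, -210, 564), Loc-101→Loc-103 = (367, -445, 0).
Normal n = (Loc-101→Loc-102) × (Loc-101→Loc-103) = (250980, 206988, -343455).
So ∂z/∂x = −n_x/n_z = 0.73075 and ∂z/∂y = −n_y/n_z = 0.60266.
Unit vector along 255° is (sin 255°, cos 255°) = (-0.9659, -0.2588).
Slope in that direction = a·(-0.9659) + b·(-0.2588) = −0.86183.
Apparent dip = arctan|0.86183| = 40.8° (true dip is 43.4°, so apparent ≤ true as expected).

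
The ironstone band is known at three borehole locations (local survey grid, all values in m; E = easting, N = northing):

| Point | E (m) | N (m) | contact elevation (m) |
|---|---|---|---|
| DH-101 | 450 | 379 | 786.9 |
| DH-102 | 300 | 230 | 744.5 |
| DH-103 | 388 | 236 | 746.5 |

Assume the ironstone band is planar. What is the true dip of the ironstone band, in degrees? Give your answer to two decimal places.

15.69°

Two edge vectors: DH-101→DH-102 = (-150, -149, -42.4), DH-101→DH-103 = (-62, -143, -40.4).
Normal n = (DH-101→DH-102) × (DH-101→DH-103) = (-43.6, -3431.2, 12212).
So ∂z/∂E = −n_x/n_z = 0.00357 and ∂z/∂N = −n_y/n_z = 0.28097.
Gradient magnitude |∇z| = √(a² + b²) = √(0.00001 + 0.07894) = 0.28099.
True dip = arctan(0.28099) = 15.69°, dipping toward S (azimuth ≈ 181°).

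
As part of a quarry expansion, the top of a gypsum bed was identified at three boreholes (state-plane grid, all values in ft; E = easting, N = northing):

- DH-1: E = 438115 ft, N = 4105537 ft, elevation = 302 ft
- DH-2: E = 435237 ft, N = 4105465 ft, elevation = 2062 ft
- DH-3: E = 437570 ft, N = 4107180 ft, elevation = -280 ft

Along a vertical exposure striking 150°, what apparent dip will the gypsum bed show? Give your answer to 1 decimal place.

10.2°

Two edge vectors: DH-1→DH-2 = (-2878, -72, 1760), DH-1→DH-3 = (-545, 1643, -582).
Normal n = (DH-1→DH-2) × (DH-1→DH-3) = (-2849776, -2634196, -4767794).
So ∂z/∂E = −n_x/n_z = −0.59771 and ∂z/∂N = −n_y/n_z = −0.55250.
Unit vector along 150° is (sin 150°, cos 150°) = (0.5000, -0.8660).
Slope in that direction = a·(0.5000) + b·(-0.8660) = 0.17962.
Apparent dip = arctan|0.17962| = 10.2° (true dip is 39.1°, so apparent ≤ true as expected).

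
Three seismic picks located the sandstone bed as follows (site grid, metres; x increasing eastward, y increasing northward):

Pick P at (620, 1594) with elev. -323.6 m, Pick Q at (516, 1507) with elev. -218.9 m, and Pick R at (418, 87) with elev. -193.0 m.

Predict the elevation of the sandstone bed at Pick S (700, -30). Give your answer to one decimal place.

-496.1 m

Let the plane be z = a·x + b·y + c.
Pick Q−Pick P: −104a − 87b = 104.7;  Pick R−Pick P: −202a − 1507b = 130.6.
Solving gives a = −1.052221, b = 0.054379.
Then c = -323.6 − a·620 − b·1594 = 242.10.
At (700, -30): z = −736.6 − 1.6 + 242.10 = -496.1 m.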